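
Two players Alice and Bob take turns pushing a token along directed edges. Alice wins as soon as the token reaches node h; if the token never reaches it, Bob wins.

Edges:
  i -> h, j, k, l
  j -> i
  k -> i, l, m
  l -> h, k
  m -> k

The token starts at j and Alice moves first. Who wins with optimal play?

Bob

Track states (vertex, player-to-move).
A0 = {(h,Alice), (h,Bob)}
A1: add {(i,Alice), (l,Alice)}.
A2: add {(j,Bob)}.
A3 = A2; e.g. (i,Bob) stays out. (j,Alice) never enters ⇒ Bob avoids the target.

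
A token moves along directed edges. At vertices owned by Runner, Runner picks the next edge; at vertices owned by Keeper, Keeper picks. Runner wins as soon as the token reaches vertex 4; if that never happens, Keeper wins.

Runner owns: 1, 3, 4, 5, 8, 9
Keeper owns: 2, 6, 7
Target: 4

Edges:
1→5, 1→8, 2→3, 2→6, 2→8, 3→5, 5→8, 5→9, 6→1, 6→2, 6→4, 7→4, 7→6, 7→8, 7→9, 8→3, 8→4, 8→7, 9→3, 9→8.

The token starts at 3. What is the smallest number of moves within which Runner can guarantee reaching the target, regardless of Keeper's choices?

A0 = {4}
A1: add {8} — 8 (Runner) has 8→4.
A2: add {1, 5, 9} — 1 (Runner) has 1→8; 5 (Runner) has 5→8; 9 (Runner) has 9→8.
A3: add {3} — 3 (Runner) has 3→5.
A4 = A3; e.g. 2 (Keeper) can still go to 6. Fixed point.
3 enters the attractor at level 3, so Runner can force the target in 3 moves from there.

3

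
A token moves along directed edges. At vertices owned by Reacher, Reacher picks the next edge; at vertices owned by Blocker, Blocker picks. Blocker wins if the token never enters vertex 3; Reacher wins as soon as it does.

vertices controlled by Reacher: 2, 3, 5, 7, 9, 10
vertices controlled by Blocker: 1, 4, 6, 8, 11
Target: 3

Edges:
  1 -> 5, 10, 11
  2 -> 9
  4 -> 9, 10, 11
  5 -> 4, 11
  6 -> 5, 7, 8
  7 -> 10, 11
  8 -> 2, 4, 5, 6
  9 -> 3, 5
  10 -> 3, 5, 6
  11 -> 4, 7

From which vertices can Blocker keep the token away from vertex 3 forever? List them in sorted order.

A0 = {3}
A1: add {9, 10} — 9 (Reacher) has 9→3; 10 (Reacher) has 10→3.
A2: add {2, 7} — 2 (Reacher) has 2→9; 7 (Reacher) has 7→10.
A3 = A2; e.g. 1 (Blocker) can still go to 5. Fixed point.
Reacher's attractor = {2, 3, 7, 9, 10}; Blocker avoids the target exactly from the complement.

1, 4, 5, 6, 8, 11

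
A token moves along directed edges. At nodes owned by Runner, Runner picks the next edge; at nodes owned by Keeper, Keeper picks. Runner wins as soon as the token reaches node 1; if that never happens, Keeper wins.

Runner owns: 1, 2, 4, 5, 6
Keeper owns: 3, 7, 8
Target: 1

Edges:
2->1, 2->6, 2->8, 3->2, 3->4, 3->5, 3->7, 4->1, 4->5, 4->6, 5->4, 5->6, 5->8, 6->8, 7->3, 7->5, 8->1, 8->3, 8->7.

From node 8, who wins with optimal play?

A0 = {1}
A1: add {2, 4} — 2 (Runner) has 2→1; 4 (Runner) has 4→1.
A2: add {5} — 5 (Runner) has 5→4.
A3 = A2; e.g. 3 (Keeper) can still go to 7. Fixed point.
8 never enters the attractor, so Keeper can avoid the target forever.

Keeper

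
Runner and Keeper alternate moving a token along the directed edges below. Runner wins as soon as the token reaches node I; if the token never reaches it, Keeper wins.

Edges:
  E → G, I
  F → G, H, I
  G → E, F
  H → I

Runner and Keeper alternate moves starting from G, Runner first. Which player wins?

Keeper

Track states (vertex, player-to-move).
A0 = {(I,Runner), (I,Keeper)}
A1: add {(E,Runner), (F,Runner), (H,Runner), (H,Keeper)}.
A2: add {(G,Keeper)}.
A3 = A2; e.g. (E,Keeper) stays out. (G,Runner) never enters ⇒ Keeper avoids the target.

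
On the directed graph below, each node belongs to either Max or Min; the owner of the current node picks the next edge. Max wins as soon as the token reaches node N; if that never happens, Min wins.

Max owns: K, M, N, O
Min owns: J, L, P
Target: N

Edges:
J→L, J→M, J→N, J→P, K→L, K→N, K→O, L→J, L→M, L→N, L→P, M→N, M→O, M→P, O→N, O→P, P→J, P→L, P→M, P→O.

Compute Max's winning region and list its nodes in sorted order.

A0 = {N}
A1: add {K, M, O} — K (Max) has K→N; M (Max) has M→N; O (Max) has O→N.
A2 = A1; e.g. J (Min) can still go to L. Fixed point.
Max's winning region = {K, M, N, O}.

K, M, N, O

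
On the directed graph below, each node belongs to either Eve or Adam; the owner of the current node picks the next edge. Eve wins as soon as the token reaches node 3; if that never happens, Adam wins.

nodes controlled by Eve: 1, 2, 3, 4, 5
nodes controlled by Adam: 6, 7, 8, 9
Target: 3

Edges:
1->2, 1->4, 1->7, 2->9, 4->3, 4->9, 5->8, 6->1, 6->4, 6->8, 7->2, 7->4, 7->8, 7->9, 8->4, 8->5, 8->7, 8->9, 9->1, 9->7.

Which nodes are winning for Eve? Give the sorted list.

1, 3, 4

A0 = {3}
A1: add {4} — 4 (Eve) has 4→3.
A2: add {1} — 1 (Eve) has 1→4.
A3 = A2; e.g. 2 (Eve) has no edge into A2. Fixed point.
Eve's winning region = {1, 3, 4}.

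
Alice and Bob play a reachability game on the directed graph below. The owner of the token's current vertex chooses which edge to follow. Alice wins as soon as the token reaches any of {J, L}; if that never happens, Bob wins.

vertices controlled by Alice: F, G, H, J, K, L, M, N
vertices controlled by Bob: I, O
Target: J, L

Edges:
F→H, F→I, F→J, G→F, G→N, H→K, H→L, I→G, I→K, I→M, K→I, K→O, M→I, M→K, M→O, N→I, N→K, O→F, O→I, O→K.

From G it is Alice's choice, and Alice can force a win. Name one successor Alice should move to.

A0 = {J, L}
A1: add {F, H} — F (Alice) has F→J; H (Alice) has H→L.
A2: add {G} — G (Alice) has G→F.
A3 = A2; e.g. I (Bob) can still go to K. Fixed point.
From G, successor F is in the attractor (rank 1); the other successor N is not.

F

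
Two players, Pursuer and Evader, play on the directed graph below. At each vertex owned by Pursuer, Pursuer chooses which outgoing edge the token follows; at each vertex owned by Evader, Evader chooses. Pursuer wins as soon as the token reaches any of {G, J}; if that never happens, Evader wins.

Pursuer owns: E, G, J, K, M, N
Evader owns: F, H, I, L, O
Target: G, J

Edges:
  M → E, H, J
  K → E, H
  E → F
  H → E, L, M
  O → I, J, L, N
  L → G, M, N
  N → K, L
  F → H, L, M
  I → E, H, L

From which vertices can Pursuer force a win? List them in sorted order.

A0 = {G, J}
A1: add {M} — M (Pursuer) has M→J.
A2 = A1; e.g. E (Pursuer) has no edge into A1. Fixed point.
Pursuer's winning region = {G, J, M}.

G, J, M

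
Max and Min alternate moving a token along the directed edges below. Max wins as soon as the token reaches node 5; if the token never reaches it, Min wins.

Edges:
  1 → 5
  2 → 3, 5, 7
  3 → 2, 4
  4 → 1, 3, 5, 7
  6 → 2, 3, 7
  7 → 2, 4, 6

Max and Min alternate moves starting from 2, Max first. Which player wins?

Track states (vertex, player-to-move).
A0 = {(5,Max), (5,Min)}
A1: add {(1,Max), (1,Min), (2,Max), (4,Max)}.
(2,Max) ∈ A1 ⇒ Max forces the target.

Max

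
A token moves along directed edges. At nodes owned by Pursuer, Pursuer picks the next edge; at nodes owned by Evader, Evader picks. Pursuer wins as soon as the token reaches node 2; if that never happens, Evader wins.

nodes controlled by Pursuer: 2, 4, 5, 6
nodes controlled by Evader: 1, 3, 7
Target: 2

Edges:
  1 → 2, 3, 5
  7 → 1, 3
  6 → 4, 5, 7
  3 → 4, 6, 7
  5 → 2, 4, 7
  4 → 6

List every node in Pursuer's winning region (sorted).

2, 4, 5, 6

A0 = {2}
A1: add {5} — 5 (Pursuer) has 5→2.
A2: add {6} — 6 (Pursuer) has 6→5.
A3: add {4} — 4 (Pursuer) has 4→6.
A4 = A3; e.g. 1 (Evader) can still go to 3. Fixed point.
Pursuer's winning region = {2, 4, 5, 6}.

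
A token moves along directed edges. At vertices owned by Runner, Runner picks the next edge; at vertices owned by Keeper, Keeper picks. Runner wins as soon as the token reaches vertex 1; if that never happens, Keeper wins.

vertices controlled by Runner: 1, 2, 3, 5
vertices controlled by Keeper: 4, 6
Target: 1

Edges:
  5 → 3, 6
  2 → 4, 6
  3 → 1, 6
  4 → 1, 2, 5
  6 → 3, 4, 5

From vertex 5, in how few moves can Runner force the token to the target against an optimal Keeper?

A0 = {1}
A1: add {3} — 3 (Runner) has 3→1.
A2: add {5} — 5 (Runner) has 5→3.
A3 = A2; e.g. 2 (Runner) has no edge into A2. Fixed point.
5 enters the attractor at level 2, so Runner can force the target in 2 moves from there.

2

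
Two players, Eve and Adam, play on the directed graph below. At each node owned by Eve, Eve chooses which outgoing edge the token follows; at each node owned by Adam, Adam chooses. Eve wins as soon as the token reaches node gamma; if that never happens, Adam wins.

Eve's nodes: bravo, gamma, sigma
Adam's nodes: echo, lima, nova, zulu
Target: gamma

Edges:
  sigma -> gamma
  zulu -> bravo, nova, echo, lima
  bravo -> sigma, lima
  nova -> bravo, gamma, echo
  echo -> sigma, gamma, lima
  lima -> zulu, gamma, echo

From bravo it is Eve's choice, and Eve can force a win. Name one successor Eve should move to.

sigma

A0 = {gamma}
A1: add {sigma} — sigma (Eve) has sigma→gamma.
A2: add {bravo} — bravo (Eve) has bravo→sigma.
A3 = A2; e.g. zulu (Adam) can still go to nova. Fixed point.
From bravo, successor sigma is in the attractor (rank 1); the other successor lima is not.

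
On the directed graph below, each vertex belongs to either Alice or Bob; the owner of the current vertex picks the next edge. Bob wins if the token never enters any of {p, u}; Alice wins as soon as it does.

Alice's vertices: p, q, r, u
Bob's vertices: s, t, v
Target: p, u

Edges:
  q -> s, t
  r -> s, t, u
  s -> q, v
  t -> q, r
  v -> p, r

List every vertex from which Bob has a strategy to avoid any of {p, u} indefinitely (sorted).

q, s, t

A0 = {p, u}
A1: add {r} — r (Alice) has r→u.
A2: add {v} — v (Bob): all of {p, r} already in.
A3 = A2; e.g. q (Alice) has no edge into A2. Fixed point.
Alice's attractor = {p, r, u, v}; Bob avoids the target exactly from the complement.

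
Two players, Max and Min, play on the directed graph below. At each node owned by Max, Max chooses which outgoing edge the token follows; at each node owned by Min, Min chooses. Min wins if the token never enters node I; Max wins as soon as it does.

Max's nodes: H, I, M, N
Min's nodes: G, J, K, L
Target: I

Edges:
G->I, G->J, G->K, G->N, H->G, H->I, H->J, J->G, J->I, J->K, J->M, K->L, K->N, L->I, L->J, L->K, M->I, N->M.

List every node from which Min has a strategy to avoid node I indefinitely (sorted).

A0 = {I}
A1: add {H, M} — H (Max) has H→I; M (Max) has M→I.
A2: add {N} — N (Max) has N→M.
A3 = A2; e.g. G (Min) can still go to J. Fixed point.
Max's attractor = {H, I, M, N}; Min avoids the target exactly from the complement.

G, J, K, L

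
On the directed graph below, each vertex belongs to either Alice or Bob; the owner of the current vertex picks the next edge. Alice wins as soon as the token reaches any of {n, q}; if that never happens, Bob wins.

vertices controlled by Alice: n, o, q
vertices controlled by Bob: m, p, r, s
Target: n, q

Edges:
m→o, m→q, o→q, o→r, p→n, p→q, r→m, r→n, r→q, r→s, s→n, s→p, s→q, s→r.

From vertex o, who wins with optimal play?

Alice

A0 = {n, q}
A1: add {o, p} — o (Alice) has o→q; p (Bob): all of {n, q} already in.
o ∈ A1, so Alice can force the target.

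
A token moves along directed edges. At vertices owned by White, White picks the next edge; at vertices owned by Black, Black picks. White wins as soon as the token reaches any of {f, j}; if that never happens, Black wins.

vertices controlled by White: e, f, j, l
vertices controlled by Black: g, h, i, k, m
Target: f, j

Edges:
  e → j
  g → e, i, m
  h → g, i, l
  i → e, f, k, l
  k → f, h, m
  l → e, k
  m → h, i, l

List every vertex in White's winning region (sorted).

A0 = {f, j}
A1: add {e} — e (White) has e→j.
A2: add {l} — l (White) has l→e.
A3 = A2; e.g. g (Black) can still go to i. Fixed point.
White's winning region = {e, f, j, l}.

e, f, j, l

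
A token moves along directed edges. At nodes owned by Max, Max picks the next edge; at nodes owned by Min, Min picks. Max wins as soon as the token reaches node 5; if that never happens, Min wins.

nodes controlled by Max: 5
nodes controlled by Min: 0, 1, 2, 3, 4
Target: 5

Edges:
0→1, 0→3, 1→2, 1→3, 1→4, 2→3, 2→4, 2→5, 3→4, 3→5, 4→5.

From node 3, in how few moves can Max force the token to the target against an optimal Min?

A0 = {5}
A1: add {4} — 4 (Min): all of {5} already in.
A2: add {3} — 3 (Min): all of {4, 5} already in.
3 enters the attractor at level 2, so Max can force the target in 2 moves from there.

2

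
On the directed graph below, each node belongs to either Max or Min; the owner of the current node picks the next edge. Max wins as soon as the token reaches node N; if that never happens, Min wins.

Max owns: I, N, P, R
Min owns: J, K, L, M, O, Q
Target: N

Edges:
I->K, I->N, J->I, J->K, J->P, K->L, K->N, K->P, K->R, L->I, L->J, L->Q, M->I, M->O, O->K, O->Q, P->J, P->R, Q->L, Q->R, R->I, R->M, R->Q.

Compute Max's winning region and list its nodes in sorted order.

A0 = {N}
A1: add {I} — I (Max) has I→N.
A2: add {R} — R (Max) has R→I.
A3: add {P} — P (Max) has P→R.
A4 = A3; e.g. J (Min) can still go to K. Fixed point.
Max's winning region = {I, N, P, R}.

I, N, P, R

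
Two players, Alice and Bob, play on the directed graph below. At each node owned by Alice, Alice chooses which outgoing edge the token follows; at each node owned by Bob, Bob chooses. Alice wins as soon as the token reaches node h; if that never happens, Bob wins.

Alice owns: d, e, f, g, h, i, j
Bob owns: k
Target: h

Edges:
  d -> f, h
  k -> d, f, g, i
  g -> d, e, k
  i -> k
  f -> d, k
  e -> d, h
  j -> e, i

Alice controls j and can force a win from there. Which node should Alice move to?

A0 = {h}
A1: add {d, e} — d (Alice) has d→h; e (Alice) has e→h.
A2: add {f, g, j} — f (Alice) has f→d; g (Alice) has g→d; j (Alice) has j→e.
A3 = A2; e.g. i (Alice) has no edge into A2. Fixed point.
From j, successor e is in the attractor (rank 1); the other successor i is not.

e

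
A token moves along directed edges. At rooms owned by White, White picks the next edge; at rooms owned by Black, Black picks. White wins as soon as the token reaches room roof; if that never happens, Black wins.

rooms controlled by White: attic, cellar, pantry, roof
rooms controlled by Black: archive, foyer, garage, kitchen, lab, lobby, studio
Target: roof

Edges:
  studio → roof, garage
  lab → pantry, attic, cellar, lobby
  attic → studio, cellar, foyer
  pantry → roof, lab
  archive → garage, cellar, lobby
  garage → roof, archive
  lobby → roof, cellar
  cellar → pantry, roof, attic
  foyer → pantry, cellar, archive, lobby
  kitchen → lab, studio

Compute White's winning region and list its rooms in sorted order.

A0 = {roof}
A1: add {cellar, pantry} — pantry (White) has pantry→roof; cellar (White) has cellar→roof.
A2: add {attic, lobby} — attic (White) has attic→cellar; lobby (Black): all of {roof, cellar} already in.
A3: add {lab} — lab (Black): all of {pantry, attic, cellar, lobby} already in.
A4 = A3; e.g. studio (Black) can still go to garage. Fixed point.
White's winning region = {attic, cellar, lab, lobby, pantry, roof}.

attic, cellar, lab, lobby, pantry, roof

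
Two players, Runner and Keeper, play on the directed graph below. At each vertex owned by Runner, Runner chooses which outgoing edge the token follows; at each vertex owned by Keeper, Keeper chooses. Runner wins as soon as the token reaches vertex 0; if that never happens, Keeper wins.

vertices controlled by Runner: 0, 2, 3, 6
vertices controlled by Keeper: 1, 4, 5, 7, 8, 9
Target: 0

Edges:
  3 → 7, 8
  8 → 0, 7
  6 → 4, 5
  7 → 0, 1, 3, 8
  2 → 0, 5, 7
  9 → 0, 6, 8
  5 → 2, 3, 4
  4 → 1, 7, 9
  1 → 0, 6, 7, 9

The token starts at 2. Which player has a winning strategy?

Runner

A0 = {0}
A1: add {2} — 2 (Runner) has 2→0.
A2 = A1; e.g. 1 (Keeper) can still go to 6. Fixed point.
2 ∈ A1, so Runner can force the target.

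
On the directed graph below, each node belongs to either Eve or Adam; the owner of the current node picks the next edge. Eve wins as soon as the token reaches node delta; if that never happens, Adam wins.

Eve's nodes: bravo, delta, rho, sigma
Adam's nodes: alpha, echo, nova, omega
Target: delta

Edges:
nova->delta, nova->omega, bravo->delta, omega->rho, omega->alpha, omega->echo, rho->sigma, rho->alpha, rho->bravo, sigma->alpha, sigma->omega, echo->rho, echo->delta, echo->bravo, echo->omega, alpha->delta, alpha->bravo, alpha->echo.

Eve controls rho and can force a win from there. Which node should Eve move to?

bravo

A0 = {delta}
A1: add {bravo} — bravo (Eve) has bravo→delta.
A2: add {rho} — rho (Eve) has rho→bravo.
A3 = A2; e.g. sigma (Eve) has no edge into A2. Fixed point.
From rho, successor bravo is in the attractor (rank 1); the other successors alpha, sigma are not.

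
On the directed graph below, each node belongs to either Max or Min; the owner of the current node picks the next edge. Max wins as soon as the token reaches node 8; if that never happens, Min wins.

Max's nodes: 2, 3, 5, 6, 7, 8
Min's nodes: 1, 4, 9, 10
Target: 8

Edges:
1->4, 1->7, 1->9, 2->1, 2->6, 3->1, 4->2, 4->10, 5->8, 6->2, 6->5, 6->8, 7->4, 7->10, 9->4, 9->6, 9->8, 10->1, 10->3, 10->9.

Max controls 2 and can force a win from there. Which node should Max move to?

6

A0 = {8}
A1: add {5, 6} — 5 (Max) has 5→8; 6 (Max) has 6→8.
A2: add {2} — 2 (Max) has 2→6.
A3 = A2; e.g. 1 (Min) can still go to 4. Fixed point.
From 2, successor 6 is in the attractor (rank 1); the other successor 1 is not.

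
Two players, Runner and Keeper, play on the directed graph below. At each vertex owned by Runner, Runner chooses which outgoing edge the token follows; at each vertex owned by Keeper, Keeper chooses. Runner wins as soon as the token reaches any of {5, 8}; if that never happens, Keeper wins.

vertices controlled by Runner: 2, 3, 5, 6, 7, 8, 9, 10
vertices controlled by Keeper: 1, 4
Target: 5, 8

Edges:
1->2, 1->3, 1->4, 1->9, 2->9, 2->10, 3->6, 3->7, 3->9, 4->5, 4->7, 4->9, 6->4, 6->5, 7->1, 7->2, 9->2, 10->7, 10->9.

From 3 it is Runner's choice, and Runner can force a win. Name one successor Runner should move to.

A0 = {5, 8}
A1: add {6} — 6 (Runner) has 6→5.
A2: add {3} — 3 (Runner) has 3→6.
A3 = A2; e.g. 1 (Keeper) can still go to 2. Fixed point.
From 3, successor 6 is in the attractor (rank 1); the other successors 7, 9 are not.

6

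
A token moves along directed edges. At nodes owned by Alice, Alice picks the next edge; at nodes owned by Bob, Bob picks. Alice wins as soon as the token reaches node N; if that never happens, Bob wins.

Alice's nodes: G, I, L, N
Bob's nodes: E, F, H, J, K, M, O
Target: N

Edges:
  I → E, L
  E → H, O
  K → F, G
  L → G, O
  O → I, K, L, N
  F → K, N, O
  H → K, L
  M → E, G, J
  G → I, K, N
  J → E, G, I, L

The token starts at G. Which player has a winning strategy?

Alice

A0 = {N}
A1: add {G} — G (Alice) has G→N.
G ∈ A1, so Alice can force the target.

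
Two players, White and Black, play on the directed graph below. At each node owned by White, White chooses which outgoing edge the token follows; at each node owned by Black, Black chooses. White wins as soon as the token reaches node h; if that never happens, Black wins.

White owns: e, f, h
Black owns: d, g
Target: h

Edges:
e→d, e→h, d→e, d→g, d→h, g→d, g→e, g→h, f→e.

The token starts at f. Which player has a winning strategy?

White

A0 = {h}
A1: add {e} — e (White) has e→h.
A2: add {f} — f (White) has f→e.
A3 = A2; e.g. d (Black) can still go to g. Fixed point.
f ∈ A2, so White can force the target.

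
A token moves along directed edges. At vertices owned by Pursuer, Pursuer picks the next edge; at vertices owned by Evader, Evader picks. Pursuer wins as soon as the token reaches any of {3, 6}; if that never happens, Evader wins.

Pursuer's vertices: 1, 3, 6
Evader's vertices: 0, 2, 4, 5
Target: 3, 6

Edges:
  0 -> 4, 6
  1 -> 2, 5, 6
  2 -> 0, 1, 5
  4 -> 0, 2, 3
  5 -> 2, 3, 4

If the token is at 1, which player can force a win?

A0 = {3, 6}
A1: add {1} — 1 (Pursuer) has 1→6.
A2 = A1; e.g. 0 (Evader) can still go to 4. Fixed point.
1 ∈ A1, so Pursuer can force the target.

Pursuer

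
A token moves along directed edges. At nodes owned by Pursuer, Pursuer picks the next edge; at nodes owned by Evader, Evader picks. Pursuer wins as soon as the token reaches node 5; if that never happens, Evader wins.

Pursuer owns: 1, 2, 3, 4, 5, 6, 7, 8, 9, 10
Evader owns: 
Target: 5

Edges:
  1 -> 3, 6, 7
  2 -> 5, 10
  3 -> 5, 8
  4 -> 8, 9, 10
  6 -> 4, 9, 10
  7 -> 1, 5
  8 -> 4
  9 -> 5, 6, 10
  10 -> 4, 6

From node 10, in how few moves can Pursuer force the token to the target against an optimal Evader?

3

A0 = {5}
A1: add {2, 3, 7, 9} — 2 (Pursuer) has 2→5; 3 (Pursuer) has 3→5; 7 (Pursuer) has 7→5; 9 (Pursuer) has 9→5.
A2: add {1, 4, 6} — 1 (Pursuer) has 1→3; 4 (Pursuer) has 4→9; 6 (Pursuer) has 6→9.
A3: add {8, 10} — 8 (Pursuer) has 8→4; 10 (Pursuer) has 10→4.
A3 = all vertices. Fixed point.
10 enters the attractor at level 3, so Pursuer can force the target in 3 moves from there.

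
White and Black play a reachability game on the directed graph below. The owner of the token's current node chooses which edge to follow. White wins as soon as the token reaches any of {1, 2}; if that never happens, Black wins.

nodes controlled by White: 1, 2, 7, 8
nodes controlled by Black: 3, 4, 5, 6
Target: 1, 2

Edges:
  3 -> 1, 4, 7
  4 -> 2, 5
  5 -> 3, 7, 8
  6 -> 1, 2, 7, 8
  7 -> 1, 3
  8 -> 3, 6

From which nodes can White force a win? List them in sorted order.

1, 2, 7

A0 = {1, 2}
A1: add {7} — 7 (White) has 7→1.
A2 = A1; e.g. 3 (Black) can still go to 4. Fixed point.
White's winning region = {1, 2, 7}.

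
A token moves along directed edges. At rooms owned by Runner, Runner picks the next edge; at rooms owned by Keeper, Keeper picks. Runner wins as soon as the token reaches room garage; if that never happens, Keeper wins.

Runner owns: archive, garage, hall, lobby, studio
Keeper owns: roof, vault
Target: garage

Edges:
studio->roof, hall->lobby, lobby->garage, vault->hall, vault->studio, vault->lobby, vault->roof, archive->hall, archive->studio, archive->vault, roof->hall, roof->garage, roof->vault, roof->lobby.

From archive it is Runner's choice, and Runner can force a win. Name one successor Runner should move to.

A0 = {garage}
A1: add {lobby} — lobby (Runner) has lobby→garage.
A2: add {hall} — hall (Runner) has hall→lobby.
A3: add {archive} — archive (Runner) has archive→hall.
A4 = A3; e.g. studio (Runner) has no edge into A3. Fixed point.
From archive, successor hall is in the attractor (rank 2); the other successors studio, vault are not.

hall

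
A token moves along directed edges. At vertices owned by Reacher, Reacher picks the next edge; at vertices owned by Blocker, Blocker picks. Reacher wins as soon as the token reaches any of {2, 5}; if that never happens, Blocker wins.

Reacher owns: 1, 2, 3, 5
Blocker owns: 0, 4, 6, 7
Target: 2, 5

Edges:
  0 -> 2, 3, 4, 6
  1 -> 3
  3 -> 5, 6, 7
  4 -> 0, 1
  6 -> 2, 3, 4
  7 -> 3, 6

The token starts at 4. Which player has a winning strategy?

A0 = {2, 5}
A1: add {3} — 3 (Reacher) has 3→5.
A2: add {1} — 1 (Reacher) has 1→3.
A3 = A2; e.g. 0 (Blocker) can still go to 4. Fixed point.
4 never enters the attractor, so Blocker can avoid the target forever.

Blocker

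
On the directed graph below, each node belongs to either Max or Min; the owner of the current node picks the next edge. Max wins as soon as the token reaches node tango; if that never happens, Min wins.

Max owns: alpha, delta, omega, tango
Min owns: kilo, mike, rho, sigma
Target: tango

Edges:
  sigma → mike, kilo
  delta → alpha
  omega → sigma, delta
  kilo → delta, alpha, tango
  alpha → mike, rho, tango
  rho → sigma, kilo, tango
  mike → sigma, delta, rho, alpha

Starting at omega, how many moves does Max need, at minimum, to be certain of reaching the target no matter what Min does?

3

A0 = {tango}
A1: add {alpha} — alpha (Max) has alpha→tango.
A2: add {delta} — delta (Max) has delta→alpha.
A3: add {kilo, omega} — kilo (Min): all of {delta, alpha, tango} already in; omega (Max) has omega→delta.
A4 = A3; e.g. sigma (Min) can still go to mike. Fixed point.
omega enters the attractor at level 3, so Max can force the target in 3 moves from there.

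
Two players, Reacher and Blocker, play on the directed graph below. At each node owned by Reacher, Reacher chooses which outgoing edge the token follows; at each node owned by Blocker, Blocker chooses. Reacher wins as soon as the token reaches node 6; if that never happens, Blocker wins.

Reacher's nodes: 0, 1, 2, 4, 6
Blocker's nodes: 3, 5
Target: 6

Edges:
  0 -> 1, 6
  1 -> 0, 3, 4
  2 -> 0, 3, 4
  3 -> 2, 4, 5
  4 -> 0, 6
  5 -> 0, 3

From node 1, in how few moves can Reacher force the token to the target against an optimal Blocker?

A0 = {6}
A1: add {0, 4} — 0 (Reacher) has 0→6; 4 (Reacher) has 4→6.
A2: add {1, 2} — 1 (Reacher) has 1→0; 2 (Reacher) has 2→0.
A3 = A2; e.g. 3 (Blocker) can still go to 5. Fixed point.
1 enters the attractor at level 2, so Reacher can force the target in 2 moves from there.

2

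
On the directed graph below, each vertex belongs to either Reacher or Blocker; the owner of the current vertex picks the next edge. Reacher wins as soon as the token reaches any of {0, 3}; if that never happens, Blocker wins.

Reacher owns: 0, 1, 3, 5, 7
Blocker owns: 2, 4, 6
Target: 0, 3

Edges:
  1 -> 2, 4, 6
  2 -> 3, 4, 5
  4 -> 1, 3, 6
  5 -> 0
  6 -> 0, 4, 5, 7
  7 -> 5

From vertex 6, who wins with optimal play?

A0 = {0, 3}
A1: add {5} — 5 (Reacher) has 5→0.
A2: add {7} — 7 (Reacher) has 7→5.
A3 = A2; e.g. 1 (Reacher) has no edge into A2. Fixed point.
6 never enters the attractor, so Blocker can avoid the target forever.

Blocker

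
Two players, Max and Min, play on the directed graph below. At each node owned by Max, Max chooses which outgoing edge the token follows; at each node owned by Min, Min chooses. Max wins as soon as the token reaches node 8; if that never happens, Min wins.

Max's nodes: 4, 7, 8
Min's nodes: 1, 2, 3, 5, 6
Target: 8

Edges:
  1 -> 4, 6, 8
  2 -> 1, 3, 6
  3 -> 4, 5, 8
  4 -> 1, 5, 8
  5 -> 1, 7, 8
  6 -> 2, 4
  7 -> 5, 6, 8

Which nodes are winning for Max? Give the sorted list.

4, 7, 8

A0 = {8}
A1: add {4, 7} — 4 (Max) has 4→8; 7 (Max) has 7→8.
A2 = A1; e.g. 1 (Min) can still go to 6. Fixed point.
Max's winning region = {4, 7, 8}.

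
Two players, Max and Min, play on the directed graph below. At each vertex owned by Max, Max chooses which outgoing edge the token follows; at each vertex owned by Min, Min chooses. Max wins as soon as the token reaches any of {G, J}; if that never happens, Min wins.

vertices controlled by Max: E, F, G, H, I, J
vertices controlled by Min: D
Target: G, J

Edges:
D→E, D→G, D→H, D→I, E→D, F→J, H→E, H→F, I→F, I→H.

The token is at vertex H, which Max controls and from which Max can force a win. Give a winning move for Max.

F

A0 = {G, J}
A1: add {F} — F (Max) has F→J.
A2: add {H, I} — H (Max) has H→F; I (Max) has I→F.
A3 = A2; e.g. D (Min) can still go to E. Fixed point.
From H, successor F is in the attractor (rank 1); the other successor E is not.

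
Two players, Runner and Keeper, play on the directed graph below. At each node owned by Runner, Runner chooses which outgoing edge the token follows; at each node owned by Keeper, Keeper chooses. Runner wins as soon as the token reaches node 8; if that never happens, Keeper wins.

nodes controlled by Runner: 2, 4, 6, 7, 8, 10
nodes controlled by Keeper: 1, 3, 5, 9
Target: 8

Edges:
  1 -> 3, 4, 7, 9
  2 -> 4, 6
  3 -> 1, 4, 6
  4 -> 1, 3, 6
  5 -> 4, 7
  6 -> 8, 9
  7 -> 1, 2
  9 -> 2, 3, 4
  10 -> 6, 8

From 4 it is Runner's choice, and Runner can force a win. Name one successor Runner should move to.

6

A0 = {8}
A1: add {6, 10} — 6 (Runner) has 6→8; 10 (Runner) has 10→8.
A2: add {2, 4} — 2 (Runner) has 2→6; 4 (Runner) has 4→6.
A3: add {7} — 7 (Runner) has 7→2.
A4: add {5} — 5 (Keeper): all of {4, 7} already in.
A5 = A4; e.g. 1 (Keeper) can still go to 3. Fixed point.
From 4, successor 6 is in the attractor (rank 1); the other successors 1, 3 are not.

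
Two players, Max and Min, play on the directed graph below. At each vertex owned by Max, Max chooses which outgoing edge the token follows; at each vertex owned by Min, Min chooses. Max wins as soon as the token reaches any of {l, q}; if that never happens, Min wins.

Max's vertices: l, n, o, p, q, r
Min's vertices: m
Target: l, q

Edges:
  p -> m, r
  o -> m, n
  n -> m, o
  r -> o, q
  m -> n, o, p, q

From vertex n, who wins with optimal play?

Min

A0 = {l, q}
A1: add {r} — r (Max) has r→q.
A2: add {p} — p (Max) has p→r.
A3 = A2; e.g. m (Min) can still go to n. Fixed point.
n never enters the attractor, so Min can avoid the target forever.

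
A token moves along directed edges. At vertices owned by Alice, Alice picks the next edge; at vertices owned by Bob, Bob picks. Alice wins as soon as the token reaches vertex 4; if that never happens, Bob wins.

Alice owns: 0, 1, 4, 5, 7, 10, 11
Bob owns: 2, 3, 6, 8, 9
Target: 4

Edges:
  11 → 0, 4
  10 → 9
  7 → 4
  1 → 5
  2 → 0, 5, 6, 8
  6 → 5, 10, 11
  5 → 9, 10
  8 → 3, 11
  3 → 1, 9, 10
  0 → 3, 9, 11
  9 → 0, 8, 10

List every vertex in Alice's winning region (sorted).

0, 4, 7, 11

A0 = {4}
A1: add {7, 11} — 7 (Alice) has 7→4; 11 (Alice) has 11→4.
A2: add {0} — 0 (Alice) has 0→11.
A3 = A2; e.g. 1 (Alice) has no edge into A2. Fixed point.
Alice's winning region = {0, 4, 7, 11}.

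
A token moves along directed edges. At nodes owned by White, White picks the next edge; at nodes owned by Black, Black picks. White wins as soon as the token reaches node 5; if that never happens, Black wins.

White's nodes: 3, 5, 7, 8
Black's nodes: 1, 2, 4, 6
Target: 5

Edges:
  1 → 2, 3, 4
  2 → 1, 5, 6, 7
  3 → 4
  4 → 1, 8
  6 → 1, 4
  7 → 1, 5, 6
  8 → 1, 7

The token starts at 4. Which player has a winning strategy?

Black

A0 = {5}
A1: add {7} — 7 (White) has 7→5.
A2: add {8} — 8 (White) has 8→7.
A3 = A2; e.g. 1 (Black) can still go to 2. Fixed point.
4 never enters the attractor, so Black can avoid the target forever.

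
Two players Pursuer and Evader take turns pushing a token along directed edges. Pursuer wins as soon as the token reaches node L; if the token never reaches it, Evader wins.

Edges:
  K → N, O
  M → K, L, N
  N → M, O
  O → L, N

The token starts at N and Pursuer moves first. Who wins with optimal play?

Evader

Track states (vertex, player-to-move).
A0 = {(L,Pursuer), (L,Evader)}
A1: add {(M,Pursuer), (O,Pursuer)}.
A2: add {(N,Evader)}.
A3: add {(K,Pursuer)}.
A4 = A3; e.g. (K,Evader) stays out. (N,Pursuer) never enters ⇒ Evader avoids the target.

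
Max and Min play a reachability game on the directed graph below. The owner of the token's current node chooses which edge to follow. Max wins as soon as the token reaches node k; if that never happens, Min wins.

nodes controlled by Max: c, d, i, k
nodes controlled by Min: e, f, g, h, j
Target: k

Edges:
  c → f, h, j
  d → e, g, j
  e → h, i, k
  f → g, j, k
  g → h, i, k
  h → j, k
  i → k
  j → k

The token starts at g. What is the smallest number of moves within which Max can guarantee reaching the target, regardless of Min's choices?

3

A0 = {k}
A1: add {i, j} — i (Max) has i→k; j (Min): all of {k} already in.
A2: add {c, d, h} — c (Max) has c→j; d (Max) has d→j; h (Min): all of {j, k} already in.
A3: add {e, g} — e (Min): all of {h, i, k} already in; g (Min): all of {h, i, k} already in.
g enters the attractor at level 3, so Max can force the target in 3 moves from there.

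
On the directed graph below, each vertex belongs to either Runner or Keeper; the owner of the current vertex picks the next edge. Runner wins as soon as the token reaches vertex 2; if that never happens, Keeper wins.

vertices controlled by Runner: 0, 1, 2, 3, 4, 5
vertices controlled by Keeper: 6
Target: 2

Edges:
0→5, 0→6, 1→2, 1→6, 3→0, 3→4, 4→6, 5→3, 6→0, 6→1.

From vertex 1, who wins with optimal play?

Runner

A0 = {2}
A1: add {1} — 1 (Runner) has 1→2.
A2 = A1; e.g. 0 (Runner) has no edge into A1. Fixed point.
1 ∈ A1, so Runner can force the target.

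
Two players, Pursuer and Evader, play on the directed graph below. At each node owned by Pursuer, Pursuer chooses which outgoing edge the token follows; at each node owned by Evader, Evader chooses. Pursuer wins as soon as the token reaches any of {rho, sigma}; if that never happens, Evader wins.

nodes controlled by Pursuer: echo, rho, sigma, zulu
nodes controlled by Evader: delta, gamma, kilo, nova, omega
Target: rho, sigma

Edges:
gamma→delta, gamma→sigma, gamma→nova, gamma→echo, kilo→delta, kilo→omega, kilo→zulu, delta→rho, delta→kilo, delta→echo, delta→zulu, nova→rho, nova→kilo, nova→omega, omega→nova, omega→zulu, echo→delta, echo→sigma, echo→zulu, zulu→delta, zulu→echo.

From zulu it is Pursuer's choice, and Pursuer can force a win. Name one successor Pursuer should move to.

A0 = {rho, sigma}
A1: add {echo} — echo (Pursuer) has echo→sigma.
A2: add {zulu} — zulu (Pursuer) has zulu→echo.
A3 = A2; e.g. gamma (Evader) can still go to delta. Fixed point.
From zulu, successor echo is in the attractor (rank 1); the other successor delta is not.

echo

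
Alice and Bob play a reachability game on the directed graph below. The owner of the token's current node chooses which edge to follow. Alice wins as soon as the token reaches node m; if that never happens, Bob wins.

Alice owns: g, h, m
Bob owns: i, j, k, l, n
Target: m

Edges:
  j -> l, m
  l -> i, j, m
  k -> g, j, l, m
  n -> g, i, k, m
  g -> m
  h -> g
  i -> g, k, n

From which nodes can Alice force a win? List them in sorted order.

g, h, m

A0 = {m}
A1: add {g} — g (Alice) has g→m.
A2: add {h} — h (Alice) has h→g.
A3 = A2; e.g. i (Bob) can still go to k. Fixed point.
Alice's winning region = {g, h, m}.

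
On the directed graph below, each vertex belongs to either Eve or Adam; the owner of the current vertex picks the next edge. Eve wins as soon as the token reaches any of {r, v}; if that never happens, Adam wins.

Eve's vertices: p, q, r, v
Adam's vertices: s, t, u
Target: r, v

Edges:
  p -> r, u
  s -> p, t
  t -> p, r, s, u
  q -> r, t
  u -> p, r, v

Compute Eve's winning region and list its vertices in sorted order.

p, q, r, u, v

A0 = {r, v}
A1: add {p, q} — p (Eve) has p→r; q (Eve) has q→r.
A2: add {u} — u (Adam): all of {p, r, v} already in.
A3 = A2; e.g. s (Adam) can still go to t. Fixed point.
Eve's winning region = {p, q, r, u, v}.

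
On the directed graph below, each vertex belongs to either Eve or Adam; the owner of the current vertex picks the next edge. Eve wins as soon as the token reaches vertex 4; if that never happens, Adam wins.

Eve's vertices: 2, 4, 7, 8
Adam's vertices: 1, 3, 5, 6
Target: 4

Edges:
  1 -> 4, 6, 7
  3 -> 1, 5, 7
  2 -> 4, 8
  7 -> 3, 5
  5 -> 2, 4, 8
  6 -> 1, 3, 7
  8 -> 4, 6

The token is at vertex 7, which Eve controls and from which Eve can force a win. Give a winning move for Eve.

5

A0 = {4}
A1: add {2, 8} — 2 (Eve) has 2→4; 8 (Eve) has 8→4.
A2: add {5} — 5 (Adam): all of {2, 4, 8} already in.
A3: add {7} — 7 (Eve) has 7→5.
A4 = A3; e.g. 1 (Adam) can still go to 6. Fixed point.
From 7, successor 5 is in the attractor (rank 2); the other successor 3 is not.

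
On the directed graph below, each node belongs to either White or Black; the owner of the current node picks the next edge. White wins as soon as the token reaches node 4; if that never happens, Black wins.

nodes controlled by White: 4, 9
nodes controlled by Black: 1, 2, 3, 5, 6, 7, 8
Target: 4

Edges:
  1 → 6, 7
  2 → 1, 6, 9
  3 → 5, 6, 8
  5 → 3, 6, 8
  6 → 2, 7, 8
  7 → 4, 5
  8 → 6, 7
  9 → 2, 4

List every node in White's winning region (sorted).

A0 = {4}
A1: add {9} — 9 (White) has 9→4.
A2 = A1; e.g. 1 (Black) can still go to 6. Fixed point.
White's winning region = {4, 9}.

4, 9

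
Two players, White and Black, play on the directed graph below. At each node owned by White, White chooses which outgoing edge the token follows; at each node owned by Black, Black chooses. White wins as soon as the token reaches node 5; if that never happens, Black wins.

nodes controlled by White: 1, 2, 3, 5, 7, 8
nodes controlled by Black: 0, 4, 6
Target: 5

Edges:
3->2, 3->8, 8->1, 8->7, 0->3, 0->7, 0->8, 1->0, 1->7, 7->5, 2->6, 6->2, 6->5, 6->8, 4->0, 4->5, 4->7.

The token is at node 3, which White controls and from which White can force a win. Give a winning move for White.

8

A0 = {5}
A1: add {7} — 7 (White) has 7→5.
A2: add {1, 8} — 1 (White) has 1→7; 8 (White) has 8→7.
A3: add {3} — 3 (White) has 3→8.
A4: add {0} — 0 (Black): all of {3, 7, 8} already in.
A5: add {4} — 4 (Black): all of {0, 5, 7} already in.
A6 = A5; e.g. 2 (White) has no edge into A5. Fixed point.
From 3, successor 8 is in the attractor (rank 2); the other successor 2 is not.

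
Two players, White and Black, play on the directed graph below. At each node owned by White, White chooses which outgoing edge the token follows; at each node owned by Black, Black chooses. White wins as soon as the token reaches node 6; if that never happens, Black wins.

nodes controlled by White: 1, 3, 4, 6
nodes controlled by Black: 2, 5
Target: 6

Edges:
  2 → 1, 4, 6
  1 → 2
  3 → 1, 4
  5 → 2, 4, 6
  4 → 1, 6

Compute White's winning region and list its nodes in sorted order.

A0 = {6}
A1: add {4} — 4 (White) has 4→6.
A2: add {3} — 3 (White) has 3→4.
A3 = A2; e.g. 1 (White) has no edge into A2. Fixed point.
White's winning region = {3, 4, 6}.

3, 4, 6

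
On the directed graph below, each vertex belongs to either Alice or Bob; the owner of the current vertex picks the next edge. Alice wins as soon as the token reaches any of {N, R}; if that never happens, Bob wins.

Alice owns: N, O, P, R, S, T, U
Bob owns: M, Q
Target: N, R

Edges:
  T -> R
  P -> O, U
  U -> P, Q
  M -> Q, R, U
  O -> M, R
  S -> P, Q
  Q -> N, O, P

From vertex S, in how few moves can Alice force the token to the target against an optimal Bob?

3

A0 = {N, R}
A1: add {O, T} — O (Alice) has O→R; T (Alice) has T→R.
A2: add {P} — P (Alice) has P→O.
A3: add {Q, S, U} — Q (Bob): all of {N, O, P} already in; S (Alice) has S→P; U (Alice) has U→P.
S enters the attractor at level 3, so Alice can force the target in 3 moves from there.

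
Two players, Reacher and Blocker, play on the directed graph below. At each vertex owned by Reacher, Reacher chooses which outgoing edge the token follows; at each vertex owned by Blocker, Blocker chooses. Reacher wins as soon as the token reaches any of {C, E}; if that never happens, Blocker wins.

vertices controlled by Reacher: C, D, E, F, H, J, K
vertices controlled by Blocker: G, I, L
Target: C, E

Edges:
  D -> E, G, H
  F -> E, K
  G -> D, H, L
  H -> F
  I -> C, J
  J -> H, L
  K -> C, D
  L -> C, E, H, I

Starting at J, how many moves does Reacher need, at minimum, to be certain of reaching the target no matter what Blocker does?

3

A0 = {C, E}
A1: add {D, F, K} — D (Reacher) has D→E; F (Reacher) has F→E; K (Reacher) has K→C.
A2: add {H} — H (Reacher) has H→F.
A3: add {J} — J (Reacher) has J→H.
J enters the attractor at level 3, so Reacher can force the target in 3 moves from there.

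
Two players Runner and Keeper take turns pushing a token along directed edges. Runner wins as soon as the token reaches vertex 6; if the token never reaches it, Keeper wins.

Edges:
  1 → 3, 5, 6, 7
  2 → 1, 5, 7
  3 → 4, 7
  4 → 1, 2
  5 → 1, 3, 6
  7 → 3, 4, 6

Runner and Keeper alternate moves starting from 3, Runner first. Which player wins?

Keeper

Track states (vertex, player-to-move).
A0 = {(6,Runner), (6,Keeper)}
A1: add {(1,Runner), (5,Runner), (7,Runner)}.
A2: add {(2,Keeper)}.
A3: add {(4,Runner)}.
A4: add {(3,Keeper)}.
A5 = A4; e.g. (1,Keeper) stays out. (3,Runner) never enters ⇒ Keeper avoids the target.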